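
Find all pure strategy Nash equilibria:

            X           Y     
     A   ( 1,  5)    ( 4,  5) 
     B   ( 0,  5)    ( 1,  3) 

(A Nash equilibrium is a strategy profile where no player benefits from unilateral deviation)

Nash equilibrium: (A, X), (A, Y)

Work:
Best responses:
  P1 vs X: payoffs [1, 0] → best response A (payoff 1)
  P1 vs Y: payoffs [4, 1] → best response A (payoff 4)
  P2 vs A: payoffs [5, 5] → best response X/Y (payoff 5)
  P2 vs B: payoffs [5, 3] → best response X (payoff 5)
Mutual best responses: (A,X), (A,Y) → Nash equilibria.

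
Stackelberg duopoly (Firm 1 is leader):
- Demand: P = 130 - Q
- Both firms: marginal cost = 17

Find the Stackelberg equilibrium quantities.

q₁* (leader) = 56.5, q₂* (follower) = 28.25

Work:
Follower's reaction: q₂ = (a - c - q₁)/2
Leader substitutes: π₁ = q₁·(a - q₁ - (a-c-q₁)/2 - c)
FOC: q₁* = (130 - 17)/2 = 56.50
Then: q₂* = (130 - 17 - 56.5)/2 = 28.25
Leader has first-mover advantage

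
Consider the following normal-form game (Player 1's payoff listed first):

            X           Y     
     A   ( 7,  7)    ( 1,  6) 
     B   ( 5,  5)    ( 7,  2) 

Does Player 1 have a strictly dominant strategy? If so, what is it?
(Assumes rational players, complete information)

No strictly dominant strategy exists for Player 1

Work:
A strategy strictly dominates another if it gives a strictly higher payoff against every opponent action. Compare each pair of P1's strategies column-by-column:
  A vs B: [7 vs 5, 1 vs 7] → A does not strictly dominate B (column Y: 1 ≤ 7)
  B vs A: [5 vs 7, 7 vs 1] → B does not strictly dominate A (column X: 5 ≤ 7)
No single strategy strictly dominates all others → no strictly dominant strategy.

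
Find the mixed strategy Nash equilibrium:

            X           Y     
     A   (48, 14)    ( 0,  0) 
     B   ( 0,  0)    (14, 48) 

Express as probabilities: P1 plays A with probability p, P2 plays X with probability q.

p = 0.7742, q = 0.2258

Work:
Find probabilities that make opponent indifferent:
P2 chooses q to make P1 indifferent between A and B
P1 chooses p to make P2 indifferent between X and Y
Mixed NE: P1 plays (A: 0.7742, B: 0.2258), P2 plays (X: 0.2258, Y: 0.7742)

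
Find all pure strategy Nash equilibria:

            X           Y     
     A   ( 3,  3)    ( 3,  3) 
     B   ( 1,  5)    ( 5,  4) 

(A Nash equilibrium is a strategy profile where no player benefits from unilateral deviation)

Nash equilibrium: (A, X)

Work:
Best responses:
  P1 vs X: payoffs [3, 1] → best response A (payoff 3)
  P1 vs Y: payoffs [3, 5] → best response B (payoff 5)
  P2 vs A: payoffs [3, 3] → best response X/Y (payoff 3)
  P2 vs B: payoffs [5, 4] → best response X (payoff 5)
Mutual best responses: (A,X) → Nash equilibria.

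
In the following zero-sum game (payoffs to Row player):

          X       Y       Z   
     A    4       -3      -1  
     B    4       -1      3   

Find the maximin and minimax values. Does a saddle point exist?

Maximin = -1, Minimax = -1, Saddle: True

Work:
Row minimums: [-3, -1] → maximin = -1
Column maximums: [4, -1, 3] → minimax = -1
Saddle point exists! Game value = -1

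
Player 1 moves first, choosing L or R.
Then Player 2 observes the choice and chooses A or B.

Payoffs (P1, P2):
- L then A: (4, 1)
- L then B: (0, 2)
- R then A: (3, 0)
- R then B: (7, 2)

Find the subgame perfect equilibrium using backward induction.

P1 plays R, P2 plays B after L and B after R; Payoff (7, 2)

Work:
Backward induction:
After L: P2 chooses B → P1 gets 0
After R: P2 chooses B → P1 gets 7
P1 chooses R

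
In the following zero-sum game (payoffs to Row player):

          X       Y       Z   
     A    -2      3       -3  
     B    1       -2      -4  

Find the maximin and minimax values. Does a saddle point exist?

Maximin = -3, Minimax = -3, Saddle: True

Work:
Row minimums: [-3, -4] → maximin = -3
Column maximums: [1, 3, -3] → minimax = -3
Saddle point exists! Game value = -3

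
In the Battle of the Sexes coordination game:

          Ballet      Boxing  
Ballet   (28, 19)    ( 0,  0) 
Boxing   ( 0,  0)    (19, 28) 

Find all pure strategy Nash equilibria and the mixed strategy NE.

Pure NE: (Ballet, Ballet) and (Boxing, Boxing); Mixed NE: p = 0.5957, q = 0.4043

Work:
Check pure NE:
(Ballet, Ballet): (28, 19) - no unilateral deviation beneficial
(Boxing, Boxing): (19, 28) - no unilateral deviation beneficial
Mixed NE: P1 plays Ballet with p = 0.5957, P2 plays Ballet with q = 0.4043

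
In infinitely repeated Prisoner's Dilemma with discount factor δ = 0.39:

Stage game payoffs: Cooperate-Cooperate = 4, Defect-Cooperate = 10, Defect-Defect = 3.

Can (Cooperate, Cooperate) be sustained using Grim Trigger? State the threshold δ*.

δ* = 0.8571; since δ = 0.39 < 0.8571, cooperation cannot be sustained

Work:
For Grim Trigger:
Cooperate forever: 4/(1-δ)
Defect then punished: 10 + 3·δ/(1-δ)
Need: 4/(1-δ) ≥ 10 + 3·δ/(1-δ)
Solving: δ ≥ (T-R)/(T-P) = (10-4)/(10-3) = 0.8571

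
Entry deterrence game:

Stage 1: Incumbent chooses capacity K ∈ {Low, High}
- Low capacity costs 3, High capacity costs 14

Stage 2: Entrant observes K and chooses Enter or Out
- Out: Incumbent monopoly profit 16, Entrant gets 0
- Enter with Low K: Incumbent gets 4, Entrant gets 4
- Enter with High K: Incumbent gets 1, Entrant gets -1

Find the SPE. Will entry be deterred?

SPE: (High, Enter|Low, Out|High); Entry deterred. Incumbent net profit = 2

Work:
After Low K: Entrant enters (4 > 0)
After High K: Entrant stays out (-1 < 0)
Incumbent: Low → 4−3=1, High → 16−14=2
Incumbent chooses High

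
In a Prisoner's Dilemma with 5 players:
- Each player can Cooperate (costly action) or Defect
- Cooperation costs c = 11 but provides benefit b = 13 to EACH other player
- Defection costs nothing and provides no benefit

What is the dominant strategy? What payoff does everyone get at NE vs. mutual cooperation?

Dominant: Defect; NE payoff = 0; Coop payoff = 41

Work:
Defect dominates (saves cost c = 11, benefit to others is external)
NE: All defect → everyone gets 0
If all cooperate: each receives (4)×13 - 11 = 41
Social dilemma: 41 > 0 but NE gives 0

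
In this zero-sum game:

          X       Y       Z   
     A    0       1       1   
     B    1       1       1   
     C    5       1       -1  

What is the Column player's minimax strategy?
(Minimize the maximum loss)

Column should play Y or Z (all achieve the minimum), value = 1

Work:
Column player minimizes Row's maximum payoff:
Column X: max payoff to Row = 5
Column Y: max payoff to Row = 1
Column Z: max payoff to Row = 1
Minimum is 1, achieved by columns Y, Z (tied).
Each of Y or Z is a minimax strategy.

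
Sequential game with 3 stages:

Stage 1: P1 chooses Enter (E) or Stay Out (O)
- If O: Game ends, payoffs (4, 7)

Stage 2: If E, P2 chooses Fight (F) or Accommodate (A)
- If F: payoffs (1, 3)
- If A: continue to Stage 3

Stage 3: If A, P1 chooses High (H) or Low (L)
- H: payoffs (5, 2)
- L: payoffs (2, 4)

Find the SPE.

SPE: (O, F, H); Outcome (4, 7)

Work:
Stage 3: P1 chooses H (5 vs 2)
Stage 2: P2: F->3, A->2 (anticipating H). Choose F
Stage 1: P1: O->4, E->1 (anticipating F, H). Choose O
SPE path: O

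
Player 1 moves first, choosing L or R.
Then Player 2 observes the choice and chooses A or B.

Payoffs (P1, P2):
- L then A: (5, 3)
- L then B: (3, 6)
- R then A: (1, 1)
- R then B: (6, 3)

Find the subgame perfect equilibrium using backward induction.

P1 plays R, P2 plays B after L and B after R; Payoff (6, 3)

Work:
Backward induction:
After L: P2 chooses B → P1 gets 3
After R: P2 chooses B → P1 gets 6
P1 chooses R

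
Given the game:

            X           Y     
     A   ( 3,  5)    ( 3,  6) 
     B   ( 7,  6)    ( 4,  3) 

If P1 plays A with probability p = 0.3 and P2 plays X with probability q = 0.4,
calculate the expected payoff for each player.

E[P1] = 4.54, E[P2] = 4.62

Work:
E[P1] = p·q·π₁(A,X) + p·(1-q)·π₁(A,Y) + (1-p)·q·π₁(B,X) + (1-p)·(1-q)·π₁(B,Y)
= 0.3·0.4·3 + 0.3·0.6·3 + 0.7·0.4·7 + 0.7·0.6·4
= 4.54

E[P2] = 4.62 (similar calculation)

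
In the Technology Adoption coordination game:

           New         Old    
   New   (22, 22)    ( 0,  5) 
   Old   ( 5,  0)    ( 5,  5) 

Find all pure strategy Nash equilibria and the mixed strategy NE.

Pure NE: (New, New) and (Old, Old); Mixed NE: p = 0.2273, q = 0.2273

Work:
Check pure NE:
(New, New): (22, 22) - no unilateral deviation beneficial
(Old, Old): (5, 5) - no unilateral deviation beneficial
Mixed NE: P1 plays New with p = 0.2273, P2 plays New with q = 0.2273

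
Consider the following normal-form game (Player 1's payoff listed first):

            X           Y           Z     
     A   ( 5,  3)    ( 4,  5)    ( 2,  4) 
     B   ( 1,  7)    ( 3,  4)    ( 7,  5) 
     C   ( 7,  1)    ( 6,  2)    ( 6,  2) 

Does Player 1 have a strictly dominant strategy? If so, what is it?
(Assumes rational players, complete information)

No strictly dominant strategy exists for Player 1

Work:
A strategy strictly dominates another if it gives a strictly higher payoff against every opponent action. Compare each pair of P1's strategies column-by-column:
  A vs B: [5 vs 1, 4 vs 3, 2 vs 7] → A does not strictly dominate B (column Z: 2 ≤ 7)
  A vs C: [5 vs 7, 4 vs 6, 2 vs 6] → A does not strictly dominate C (column X: 5 ≤ 7)
  B vs A: [1 vs 5, 3 vs 4, 7 vs 2] → B does not strictly dominate A (column X: 1 ≤ 5)
  B vs C: [1 vs 7, 3 vs 6, 7 vs 6] → B does not strictly dominate C (column X: 1 ≤ 7)
  C vs A: [7 vs 5, 6 vs 4, 6 vs 2] → C strictly dominates A
  C vs B: [7 vs 1, 6 vs 3, 6 vs 7] → C does not strictly dominate B (column Z: 6 ≤ 7)
No single strategy strictly dominates all others → no strictly dominant strategy.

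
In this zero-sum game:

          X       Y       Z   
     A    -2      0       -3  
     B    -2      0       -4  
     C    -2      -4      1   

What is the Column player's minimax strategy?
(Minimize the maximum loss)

Column should play X, value = -2

Work:
Column player minimizes Row's maximum payoff:
Column X: max payoff to Row = -2
Column Y: max payoff to Row = 0
Column Z: max payoff to Row = 1
Minimum is -2, achieved by column X.
Minimax strategy: X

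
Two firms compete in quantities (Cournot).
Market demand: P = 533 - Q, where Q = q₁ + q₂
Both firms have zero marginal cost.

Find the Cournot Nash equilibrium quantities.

q₁* = q₂* = 177.67; P* = 177.67

Work:
Profit: π_i = P·q_i = (a - q_i - q_j)·q_i
FOC: ∂π_i/∂q_i = a - 2q_i - q_j = 0
Reaction function: q_i = (533 - q_j)/2
Symmetry: q* = 533/3 = 177.67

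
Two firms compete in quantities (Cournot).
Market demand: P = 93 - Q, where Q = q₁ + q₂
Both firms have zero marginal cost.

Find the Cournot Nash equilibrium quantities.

q₁* = q₂* = 31.0; P* = 31.0

Work:
Profit: π_i = P·q_i = (a - q_i - q_j)·q_i
FOC: ∂π_i/∂q_i = a - 2q_i - q_j = 0
Reaction function: q_i = (93 - q_j)/2
Symmetry: q* = 93/3 = 31.0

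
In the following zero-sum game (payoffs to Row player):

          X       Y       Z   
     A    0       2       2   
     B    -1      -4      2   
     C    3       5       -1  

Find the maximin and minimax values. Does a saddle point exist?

Maximin = 0, Minimax = 2, Saddle: False

Work:
Row minimums: [0, -4, -1] → maximin = 0
Column maximums: [3, 5, 2] → minimax = 2
No saddle point (maximin ≠ minimax). Mixed strategy needed.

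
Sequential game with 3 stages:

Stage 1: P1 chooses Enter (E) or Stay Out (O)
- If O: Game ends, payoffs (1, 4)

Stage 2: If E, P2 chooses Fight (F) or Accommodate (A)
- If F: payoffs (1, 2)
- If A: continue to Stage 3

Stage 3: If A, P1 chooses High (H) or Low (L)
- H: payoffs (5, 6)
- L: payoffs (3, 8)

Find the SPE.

SPE: (E, A, H); Outcome (5, 6)

Work:
Stage 3: P1 chooses H (5 vs 3)
Stage 2: P2: F->2, A->6 (anticipating H). Choose A
Stage 1: P1: O->1, E->5 (anticipating A, H). Choose E
SPE path: E -> A -> H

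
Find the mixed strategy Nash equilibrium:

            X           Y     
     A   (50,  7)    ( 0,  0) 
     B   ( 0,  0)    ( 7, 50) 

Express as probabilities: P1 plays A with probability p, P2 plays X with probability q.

p = 0.8772, q = 0.1228

Work:
Find probabilities that make opponent indifferent:
P2 chooses q to make P1 indifferent between A and B
P1 chooses p to make P2 indifferent between X and Y
Mixed NE: P1 plays (A: 0.8772, B: 0.1228), P2 plays (X: 0.1228, Y: 0.8772)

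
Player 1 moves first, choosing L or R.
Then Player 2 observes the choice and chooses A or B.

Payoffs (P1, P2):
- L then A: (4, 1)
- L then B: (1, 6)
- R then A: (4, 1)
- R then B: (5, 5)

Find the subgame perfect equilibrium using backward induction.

P1 plays R, P2 plays B after L and B after R; Payoff (5, 5)

Work:
Backward induction:
After L: P2 chooses B → P1 gets 1
After R: P2 chooses B → P1 gets 5
P1 chooses R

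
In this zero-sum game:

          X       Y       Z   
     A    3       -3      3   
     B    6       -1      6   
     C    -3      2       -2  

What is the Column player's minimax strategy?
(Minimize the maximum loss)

Column should play Y, value = 2

Work:
Column player minimizes Row's maximum payoff:
Column X: max payoff to Row = 6
Column Y: max payoff to Row = 2
Column Z: max payoff to Row = 6
Minimum is 2, achieved by column Y.
Minimax strategy: Y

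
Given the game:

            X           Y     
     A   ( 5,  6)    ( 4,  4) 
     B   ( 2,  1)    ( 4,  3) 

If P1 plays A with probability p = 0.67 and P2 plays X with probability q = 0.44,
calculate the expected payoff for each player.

E[P1] = 4.0044, E[P2] = 3.9692

Work:
E[P1] = p·q·π₁(A,X) + p·(1-q)·π₁(A,Y) + (1-p)·q·π₁(B,X) + (1-p)·(1-q)·π₁(B,Y)
= 0.67·0.44·5 + 0.67·0.56·4 + 0.33·0.44·2 + 0.33·0.56·4
= 4.0044

E[P2] = 3.9692 (similar calculation)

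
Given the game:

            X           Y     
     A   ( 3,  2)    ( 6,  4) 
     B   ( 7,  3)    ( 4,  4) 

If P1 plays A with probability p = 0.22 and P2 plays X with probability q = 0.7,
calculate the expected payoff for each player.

E[P1] = 5.616, E[P2] = 3.146

Work:
E[P1] = p·q·π₁(A,X) + p·(1-q)·π₁(A,Y) + (1-p)·q·π₁(B,X) + (1-p)·(1-q)·π₁(B,Y)
= 0.22·0.7·3 + 0.22·0.3·6 + 0.78·0.7·7 + 0.78·0.3·4
= 5.616

E[P2] = 3.146 (similar calculation)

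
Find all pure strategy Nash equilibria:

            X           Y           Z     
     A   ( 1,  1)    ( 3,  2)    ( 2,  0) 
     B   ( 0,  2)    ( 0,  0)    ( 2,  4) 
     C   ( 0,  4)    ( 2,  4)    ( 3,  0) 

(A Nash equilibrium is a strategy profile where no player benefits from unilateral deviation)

Nash equilibrium: (A, Y)

Work:
Best responses:
  P1 vs X: payoffs [1, 0, 0] → best response A (payoff 1)
  P1 vs Y: payoffs [3, 0, 2] → best response A (payoff 3)
  P1 vs Z: payoffs [2, 2, 3] → best response C (payoff 3)
  P2 vs A: payoffs [1, 2, 0] → best response Y (payoff 2)
  P2 vs B: payoffs [2, 0, 4] → best response Z (payoff 4)
  P2 vs C: payoffs [4, 4, 0] → best response X/Y (payoff 4)
Mutual best responses: (A,Y) → Nash equilibria.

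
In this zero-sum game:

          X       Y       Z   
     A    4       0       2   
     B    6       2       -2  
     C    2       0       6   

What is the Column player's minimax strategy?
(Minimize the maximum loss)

Column should play Y, value = 2

Work:
Column player minimizes Row's maximum payoff:
Column X: max payoff to Row = 6
Column Y: max payoff to Row = 2
Column Z: max payoff to Row = 6
Minimum is 2, achieved by column Y.
Minimax strategy: Y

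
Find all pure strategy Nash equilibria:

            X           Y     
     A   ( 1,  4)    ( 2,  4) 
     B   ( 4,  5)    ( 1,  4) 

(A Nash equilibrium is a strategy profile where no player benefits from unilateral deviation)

Nash equilibrium: (A, Y), (B, X)

Work:
Best responses:
  P1 vs X: payoffs [1, 4] → best response B (payoff 4)
  P1 vs Y: payoffs [2, 1] → best response A (payoff 2)
  P2 vs A: payoffs [4, 4] → best response X/Y (payoff 4)
  P2 vs B: payoffs [5, 4] → best response X (payoff 5)
Mutual best responses: (A,Y), (B,X) → Nash equilibria.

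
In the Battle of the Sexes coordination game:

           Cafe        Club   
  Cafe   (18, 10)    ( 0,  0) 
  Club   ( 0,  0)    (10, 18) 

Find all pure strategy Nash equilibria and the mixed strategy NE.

Pure NE: (Cafe, Cafe) and (Club, Club); Mixed NE: p = 0.6429, q = 0.3571

Work:
Check pure NE:
(Cafe, Cafe): (18, 10) - no unilateral deviation beneficial
(Club, Club): (10, 18) - no unilateral deviation beneficial
Mixed NE: P1 plays Cafe with p = 0.6429, P2 plays Cafe with q = 0.3571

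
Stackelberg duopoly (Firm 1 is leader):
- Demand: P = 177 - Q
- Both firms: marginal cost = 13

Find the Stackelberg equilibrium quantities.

q₁* (leader) = 82.0, q₂* (follower) = 41.0

Work:
Follower's reaction: q₂ = (a - c - q₁)/2
Leader substitutes: π₁ = q₁·(a - q₁ - (a-c-q₁)/2 - c)
FOC: q₁* = (177 - 13)/2 = 82.00
Then: q₂* = (177 - 13 - 82.0)/2 = 41.00
Leader has first-mover advantage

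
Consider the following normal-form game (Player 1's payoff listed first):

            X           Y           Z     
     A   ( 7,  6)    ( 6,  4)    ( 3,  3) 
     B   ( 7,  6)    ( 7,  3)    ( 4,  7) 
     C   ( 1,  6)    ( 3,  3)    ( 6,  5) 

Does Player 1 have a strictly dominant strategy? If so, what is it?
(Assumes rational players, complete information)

No strictly dominant strategy exists for Player 1

Work:
A strategy strictly dominates another if it gives a strictly higher payoff against every opponent action. Compare each pair of P1's strategies column-by-column:
  A vs B: [7 vs 7, 6 vs 7, 3 vs 4] → A does not strictly dominate B (column X: 7 ≤ 7)
  A vs C: [7 vs 1, 6 vs 3, 3 vs 6] → A does not strictly dominate C (column Z: 3 ≤ 6)
  B vs A: [7 vs 7, 7 vs 6, 4 vs 3] → B does not strictly dominate A (column X: 7 ≤ 7)
  B vs C: [7 vs 1, 7 vs 3, 4 vs 6] → B does not strictly dominate C (column Z: 4 ≤ 6)
  C vs A: [1 vs 7, 3 vs 6, 6 vs 3] → C does not strictly dominate A (column X: 1 ≤ 7)
  C vs B: [1 vs 7, 3 vs 7, 6 vs 4] → C does not strictly dominate B (column X: 1 ≤ 7)
No single strategy strictly dominates all others → no strictly dominant strategy.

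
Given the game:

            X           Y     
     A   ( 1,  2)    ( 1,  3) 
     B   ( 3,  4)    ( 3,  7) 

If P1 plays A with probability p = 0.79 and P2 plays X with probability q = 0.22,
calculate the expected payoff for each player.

E[P1] = 1.42, E[P2] = 3.5276

Work:
E[P1] = p·q·π₁(A,X) + p·(1-q)·π₁(A,Y) + (1-p)·q·π₁(B,X) + (1-p)·(1-q)·π₁(B,Y)
= 0.79·0.22·1 + 0.79·0.78·1 + 0.21·0.22·3 + 0.21·0.78·3
= 1.42

E[P2] = 3.5276 (similar calculation)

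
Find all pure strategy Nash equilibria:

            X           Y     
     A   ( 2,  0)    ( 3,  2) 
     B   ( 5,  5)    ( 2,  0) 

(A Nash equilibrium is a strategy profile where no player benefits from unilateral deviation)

Nash equilibrium: (A, Y), (B, X)

Work:
Best responses:
  P1 vs X: payoffs [2, 5] → best response B (payoff 5)
  P1 vs Y: payoffs [3, 2] → best response A (payoff 3)
  P2 vs A: payoffs [0, 2] → best response Y (payoff 2)
  P2 vs B: payoffs [5, 0] → best response X (payoff 5)
Mutual best responses: (A,Y), (B,X) → Nash equilibria.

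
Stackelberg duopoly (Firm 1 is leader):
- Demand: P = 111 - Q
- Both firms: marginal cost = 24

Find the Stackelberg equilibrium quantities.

q₁* (leader) = 43.5, q₂* (follower) = 21.75

Work:
Follower's reaction: q₂ = (a - c - q₁)/2
Leader substitutes: π₁ = q₁·(a - q₁ - (a-c-q₁)/2 - c)
FOC: q₁* = (111 - 24)/2 = 43.50
Then: q₂* = (111 - 24 - 43.5)/2 = 21.75
Leader has first-mover advantage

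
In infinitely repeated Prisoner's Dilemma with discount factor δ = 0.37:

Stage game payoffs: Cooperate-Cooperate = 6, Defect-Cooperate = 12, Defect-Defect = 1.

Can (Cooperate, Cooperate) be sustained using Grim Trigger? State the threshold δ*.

δ* = 0.5455; since δ = 0.37 < 0.5455, cooperation cannot be sustained

Work:
For Grim Trigger:
Cooperate forever: 6/(1-δ)
Defect then punished: 12 + 1·δ/(1-δ)
Need: 6/(1-δ) ≥ 12 + 1·δ/(1-δ)
Solving: δ ≥ (T-R)/(T-P) = (12-6)/(12-1) = 0.5455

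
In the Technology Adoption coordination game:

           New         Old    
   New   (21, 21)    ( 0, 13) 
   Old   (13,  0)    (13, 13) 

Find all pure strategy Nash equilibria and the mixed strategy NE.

Pure NE: (New, New) and (Old, Old); Mixed NE: p = 0.619, q = 0.619

Work:
Check pure NE:
(New, New): (21, 21) - no unilateral deviation beneficial
(Old, Old): (13, 13) - no unilateral deviation beneficial
Mixed NE: P1 plays New with p = 0.619, P2 plays New with q = 0.619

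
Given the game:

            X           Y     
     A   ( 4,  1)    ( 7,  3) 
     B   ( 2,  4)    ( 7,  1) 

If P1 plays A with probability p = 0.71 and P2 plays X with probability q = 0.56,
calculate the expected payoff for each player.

E[P1] = 4.9952, E[P2] = 2.112

Work:
E[P1] = p·q·π₁(A,X) + p·(1-q)·π₁(A,Y) + (1-p)·q·π₁(B,X) + (1-p)·(1-q)·π₁(B,Y)
= 0.71·0.56·4 + 0.71·0.44·7 + 0.29·0.56·2 + 0.29·0.44·7
= 4.9952

E[P2] = 2.112 (similar calculation)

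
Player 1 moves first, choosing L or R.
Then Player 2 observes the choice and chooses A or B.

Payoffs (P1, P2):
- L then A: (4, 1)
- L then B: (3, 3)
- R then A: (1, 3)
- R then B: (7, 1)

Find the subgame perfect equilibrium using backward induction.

P1 plays L, P2 plays B after L and A after R; Payoff (3, 3)

Work:
Backward induction:
After L: P2 chooses B → P1 gets 3
After R: P2 chooses A → P1 gets 1
P1 chooses L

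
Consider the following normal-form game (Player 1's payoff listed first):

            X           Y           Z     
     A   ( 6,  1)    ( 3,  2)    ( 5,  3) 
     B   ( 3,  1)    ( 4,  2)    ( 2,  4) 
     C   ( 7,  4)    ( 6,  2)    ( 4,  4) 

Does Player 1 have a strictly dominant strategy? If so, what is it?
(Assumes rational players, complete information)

No strictly dominant strategy exists for Player 1

Work:
A strategy strictly dominates another if it gives a strictly higher payoff against every opponent action. Compare each pair of P1's strategies column-by-column:
  A vs B: [6 vs 3, 3 vs 4, 5 vs 2] → A does not strictly dominate B (column Y: 3 ≤ 4)
  A vs C: [6 vs 7, 3 vs 6, 5 vs 4] → A does not strictly dominate C (column X: 6 ≤ 7)
  B vs A: [3 vs 6, 4 vs 3, 2 vs 5] → B does not strictly dominate A (column X: 3 ≤ 6)
  B vs C: [3 vs 7, 4 vs 6, 2 vs 4] → B does not strictly dominate C (column X: 3 ≤ 7)
  C vs A: [7 vs 6, 6 vs 3, 4 vs 5] → C does not strictly dominate A (column Z: 4 ≤ 5)
  C vs B: [7 vs 3, 6 vs 4, 4 vs 2] → C strictly dominates B
No single strategy strictly dominates all others → no strictly dominant strategy.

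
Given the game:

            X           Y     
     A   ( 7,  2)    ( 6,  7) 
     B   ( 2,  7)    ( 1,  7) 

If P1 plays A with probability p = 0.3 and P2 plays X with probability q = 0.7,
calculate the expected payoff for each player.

E[P1] = 3.2, E[P2] = 5.95

Work:
E[P1] = p·q·π₁(A,X) + p·(1-q)·π₁(A,Y) + (1-p)·q·π₁(B,X) + (1-p)·(1-q)·π₁(B,Y)
= 0.3·0.7·7 + 0.3·0.3·6 + 0.7·0.7·2 + 0.7·0.3·1
= 3.2

E[P2] = 5.95 (similar calculation)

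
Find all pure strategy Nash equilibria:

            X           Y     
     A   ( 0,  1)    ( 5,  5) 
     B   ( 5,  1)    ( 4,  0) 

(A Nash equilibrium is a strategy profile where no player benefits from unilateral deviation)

Nash equilibrium: (A, Y), (B, X)

Work:
Best responses:
  P1 vs X: payoffs [0, 5] → best response B (payoff 5)
  P1 vs Y: payoffs [5, 4] → best response A (payoff 5)
  P2 vs A: payoffs [1, 5] → best response Y (payoff 5)
  P2 vs B: payoffs [1, 0] → best response X (payoff 1)
Mutual best responses: (A,Y), (B,X) → Nash equilibria.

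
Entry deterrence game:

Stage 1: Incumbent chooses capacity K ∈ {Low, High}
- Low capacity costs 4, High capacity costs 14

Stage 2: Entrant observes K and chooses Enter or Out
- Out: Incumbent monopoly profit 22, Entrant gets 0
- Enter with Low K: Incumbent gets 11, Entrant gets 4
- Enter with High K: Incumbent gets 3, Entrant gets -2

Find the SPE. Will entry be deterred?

SPE: (High, Enter|Low, Out|High); Entry deterred. Incumbent net profit = 8

Work:
After Low K: Entrant enters (4 > 0)
After High K: Entrant stays out (-2 < 0)
Incumbent: Low → 11−4=7, High → 22−14=8
Incumbent chooses High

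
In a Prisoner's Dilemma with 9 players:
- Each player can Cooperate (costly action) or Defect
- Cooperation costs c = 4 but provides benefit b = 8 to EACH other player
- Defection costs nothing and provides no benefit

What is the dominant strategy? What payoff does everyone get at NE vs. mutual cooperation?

Dominant: Defect; NE payoff = 0; Coop payoff = 60

Work:
Defect dominates (saves cost c = 4, benefit to others is external)
NE: All defect → everyone gets 0
If all cooperate: each receives (8)×8 - 4 = 60
Social dilemma: 60 > 0 but NE gives 0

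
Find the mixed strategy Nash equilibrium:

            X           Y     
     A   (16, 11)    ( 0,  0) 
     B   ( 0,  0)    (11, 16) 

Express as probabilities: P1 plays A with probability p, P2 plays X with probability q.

p = 0.5926, q = 0.4074

Work:
Find probabilities that make opponent indifferent:
P2 chooses q to make P1 indifferent between A and B
P1 chooses p to make P2 indifferent between X and Y
Mixed NE: P1 plays (A: 0.5926, B: 0.4074), P2 plays (X: 0.4074, Y: 0.5926)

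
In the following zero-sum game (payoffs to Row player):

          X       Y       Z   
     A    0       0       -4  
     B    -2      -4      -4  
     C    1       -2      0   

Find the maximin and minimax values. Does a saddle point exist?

Maximin = -2, Minimax = 0, Saddle: False

Work:
Row minimums: [-4, -4, -2] → maximin = -2
Column maximums: [1, 0, 0] → minimax = 0
No saddle point (maximin ≠ minimax). Mixed strategy needed.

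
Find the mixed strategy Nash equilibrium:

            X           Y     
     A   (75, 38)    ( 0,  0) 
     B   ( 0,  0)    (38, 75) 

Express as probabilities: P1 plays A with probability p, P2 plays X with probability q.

p = 0.6637, q = 0.3363

Work:
Find probabilities that make opponent indifferent:
P2 chooses q to make P1 indifferent between A and B
P1 chooses p to make P2 indifferent between X and Y
Mixed NE: P1 plays (A: 0.6637, B: 0.3363), P2 plays (X: 0.3363, Y: 0.6637)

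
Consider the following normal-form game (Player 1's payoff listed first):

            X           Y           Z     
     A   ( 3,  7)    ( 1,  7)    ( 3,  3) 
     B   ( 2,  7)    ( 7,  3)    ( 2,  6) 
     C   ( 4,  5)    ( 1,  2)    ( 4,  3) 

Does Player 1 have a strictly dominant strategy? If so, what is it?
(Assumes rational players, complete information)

No strictly dominant strategy exists for Player 1

Work:
A strategy strictly dominates another if it gives a strictly higher payoff against every opponent action. Compare each pair of P1's strategies column-by-column:
  A vs B: [3 vs 2, 1 vs 7, 3 vs 2] → A does not strictly dominate B (column Y: 1 ≤ 7)
  A vs C: [3 vs 4, 1 vs 1, 3 vs 4] → A does not strictly dominate C (column X: 3 ≤ 4)
  B vs A: [2 vs 3, 7 vs 1, 2 vs 3] → B does not strictly dominate A (column X: 2 ≤ 3)
  B vs C: [2 vs 4, 7 vs 1, 2 vs 4] → B does not strictly dominate C (column X: 2 ≤ 4)
  C vs A: [4 vs 3, 1 vs 1, 4 vs 3] → C does not strictly dominate A (column Y: 1 ≤ 1)
  C vs B: [4 vs 2, 1 vs 7, 4 vs 2] → C does not strictly dominate B (column Y: 1 ≤ 7)
No single strategy strictly dominates all others → no strictly dominant strategy.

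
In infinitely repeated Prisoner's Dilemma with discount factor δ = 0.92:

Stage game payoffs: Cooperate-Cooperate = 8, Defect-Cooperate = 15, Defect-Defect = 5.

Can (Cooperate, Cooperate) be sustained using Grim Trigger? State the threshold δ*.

δ* = 0.7; since δ = 0.92 ≥ 0.7, cooperation can be sustained

Work:
For Grim Trigger:
Cooperate forever: 8/(1-δ)
Defect then punished: 15 + 5·δ/(1-δ)
Need: 8/(1-δ) ≥ 15 + 5·δ/(1-δ)
Solving: δ ≥ (T-R)/(T-P) = (15-8)/(15-5) = 0.7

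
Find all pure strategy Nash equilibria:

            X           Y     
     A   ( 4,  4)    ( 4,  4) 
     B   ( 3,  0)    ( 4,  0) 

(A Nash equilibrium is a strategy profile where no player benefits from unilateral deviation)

Nash equilibrium: (A, X), (A, Y), (B, Y)

Work:
Best responses:
  P1 vs X: payoffs [4, 3] → best response A (payoff 4)
  P1 vs Y: payoffs [4, 4] → best response A/B (payoff 4)
  P2 vs A: payoffs [4, 4] → best response X/Y (payoff 4)
  P2 vs B: payoffs [0, 0] → best response X/Y (payoff 0)
Mutual best responses: (A,X), (A,Y), (B,Y) → Nash equilibria.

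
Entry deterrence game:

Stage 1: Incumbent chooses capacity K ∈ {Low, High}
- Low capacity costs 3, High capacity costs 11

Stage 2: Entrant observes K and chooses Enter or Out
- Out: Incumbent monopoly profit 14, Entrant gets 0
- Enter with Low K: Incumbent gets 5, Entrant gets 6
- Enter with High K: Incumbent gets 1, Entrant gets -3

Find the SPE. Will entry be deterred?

SPE: (High, Enter|Low, Out|High); Entry deterred. Incumbent net profit = 3

Work:
After Low K: Entrant enters (6 > 0)
After High K: Entrant stays out (-3 < 0)
Incumbent: Low → 5−3=2, High → 14−11=3
Incumbent chooses High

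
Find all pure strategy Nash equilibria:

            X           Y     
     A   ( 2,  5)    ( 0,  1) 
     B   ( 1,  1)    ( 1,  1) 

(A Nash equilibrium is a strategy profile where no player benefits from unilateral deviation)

Nash equilibrium: (A, X), (B, Y)

Work:
Best responses:
  P1 vs X: payoffs [2, 1] → best response A (payoff 2)
  P1 vs Y: payoffs [0, 1] → best response B (payoff 1)
  P2 vs A: payoffs [5, 1] → best response X (payoff 5)
  P2 vs B: payoffs [1, 1] → best response X/Y (payoff 1)
Mutual best responses: (A,X), (B,Y) → Nash equilibria.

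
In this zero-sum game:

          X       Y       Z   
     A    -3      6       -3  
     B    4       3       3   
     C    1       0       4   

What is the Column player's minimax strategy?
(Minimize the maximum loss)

Column should play X or Z (all achieve the minimum), value = 4

Work:
Column player minimizes Row's maximum payoff:
Column X: max payoff to Row = 4
Column Y: max payoff to Row = 6
Column Z: max payoff to Row = 4
Minimum is 4, achieved by columns X, Z (tied).
Each of X or Z is a minimax strategy.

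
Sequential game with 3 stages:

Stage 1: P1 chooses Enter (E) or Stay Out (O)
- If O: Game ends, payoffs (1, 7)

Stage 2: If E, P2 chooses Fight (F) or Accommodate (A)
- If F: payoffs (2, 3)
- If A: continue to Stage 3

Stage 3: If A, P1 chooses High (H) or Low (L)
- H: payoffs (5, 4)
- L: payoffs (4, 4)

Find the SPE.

SPE: (E, A, H); Outcome (5, 4)

Work:
Stage 3: P1 chooses H (5 vs 4)
Stage 2: P2: F->3, A->4 (anticipating H). Choose A
Stage 1: P1: O->1, E->5 (anticipating A, H). Choose E
SPE path: E -> A -> H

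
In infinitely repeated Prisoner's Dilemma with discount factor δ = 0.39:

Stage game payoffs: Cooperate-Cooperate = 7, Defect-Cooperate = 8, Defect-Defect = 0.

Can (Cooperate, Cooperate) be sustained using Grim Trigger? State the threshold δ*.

δ* = 0.125; since δ = 0.39 ≥ 0.125, cooperation can be sustained

Work:
For Grim Trigger:
Cooperate forever: 7/(1-δ)
Defect then punished: 8 + 0·δ/(1-δ)
Need: 7/(1-δ) ≥ 8 + 0·δ/(1-δ)
Solving: δ ≥ (T-R)/(T-P) = (8-7)/(8-0) = 0.125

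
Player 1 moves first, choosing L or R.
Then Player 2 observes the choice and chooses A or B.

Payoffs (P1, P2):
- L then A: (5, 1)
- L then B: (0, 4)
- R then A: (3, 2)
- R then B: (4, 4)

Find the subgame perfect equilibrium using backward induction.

P1 plays R, P2 plays B after L and B after R; Payoff (4, 4)

Work:
Backward induction:
After L: P2 chooses B → P1 gets 0
After R: P2 chooses B → P1 gets 4
P1 chooses R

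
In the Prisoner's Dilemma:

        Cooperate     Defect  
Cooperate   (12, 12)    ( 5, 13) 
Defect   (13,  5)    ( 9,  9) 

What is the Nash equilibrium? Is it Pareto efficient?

(Defect, Defect) is NE; not Pareto efficient

Work:
Defect dominates Cooperate for both players:
If P2 cooperates: Defect (13) > Cooperate (12)
If P2 defects: Defect (9) > Cooperate (5)
NE: (Defect, Defect) with payoff (9, 9)
But (Cooperate, Cooperate) = (12, 12) Pareto dominates (9, 9)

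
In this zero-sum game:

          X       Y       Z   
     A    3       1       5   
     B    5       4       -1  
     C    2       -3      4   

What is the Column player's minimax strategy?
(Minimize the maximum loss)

Column should play Y, value = 4

Work:
Column player minimizes Row's maximum payoff:
Column X: max payoff to Row = 5
Column Y: max payoff to Row = 4
Column Z: max payoff to Row = 5
Minimum is 4, achieved by column Y.
Minimax strategy: Y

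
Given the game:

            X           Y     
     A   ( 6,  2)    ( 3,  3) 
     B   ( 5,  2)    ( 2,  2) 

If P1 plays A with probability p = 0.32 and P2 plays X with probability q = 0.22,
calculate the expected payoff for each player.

E[P1] = 2.98, E[P2] = 2.2496

Work:
E[P1] = p·q·π₁(A,X) + p·(1-q)·π₁(A,Y) + (1-p)·q·π₁(B,X) + (1-p)·(1-q)·π₁(B,Y)
= 0.32·0.22·6 + 0.32·0.78·3 + 0.68·0.22·5 + 0.68·0.78·2
= 2.98

E[P2] = 2.2496 (similar calculation)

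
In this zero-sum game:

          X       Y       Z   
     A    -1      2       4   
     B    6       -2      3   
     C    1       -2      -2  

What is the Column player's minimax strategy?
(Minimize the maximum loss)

Column should play Y, value = 2

Work:
Column player minimizes Row's maximum payoff:
Column X: max payoff to Row = 6
Column Y: max payoff to Row = 2
Column Z: max payoff to Row = 4
Minimum is 2, achieved by column Y.
Minimax strategy: Y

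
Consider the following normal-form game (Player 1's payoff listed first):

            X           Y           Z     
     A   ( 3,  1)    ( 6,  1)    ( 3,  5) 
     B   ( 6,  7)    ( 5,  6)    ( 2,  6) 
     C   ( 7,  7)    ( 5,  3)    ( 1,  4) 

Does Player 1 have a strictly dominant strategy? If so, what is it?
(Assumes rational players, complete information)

No strictly dominant strategy exists for Player 1

Work:
A strategy strictly dominates another if it gives a strictly higher payoff against every opponent action. Compare each pair of P1's strategies column-by-column:
  A vs B: [3 vs 6, 6 vs 5, 3 vs 2] → A does not strictly dominate B (column X: 3 ≤ 6)
  A vs C: [3 vs 7, 6 vs 5, 3 vs 1] → A does not strictly dominate C (column X: 3 ≤ 7)
  B vs A: [6 vs 3, 5 vs 6, 2 vs 3] → B does not strictly dominate A (column Y: 5 ≤ 6)
  B vs C: [6 vs 7, 5 vs 5, 2 vs 1] → B does not strictly dominate C (column X: 6 ≤ 7)
  C vs A: [7 vs 3, 5 vs 6, 1 vs 3] → C does not strictly dominate A (column Y: 5 ≤ 6)
  C vs B: [7 vs 6, 5 vs 5, 1 vs 2] → C does not strictly dominate B (column Y: 5 ≤ 5)
No single strategy strictly dominates all others → no strictly dominant strategy.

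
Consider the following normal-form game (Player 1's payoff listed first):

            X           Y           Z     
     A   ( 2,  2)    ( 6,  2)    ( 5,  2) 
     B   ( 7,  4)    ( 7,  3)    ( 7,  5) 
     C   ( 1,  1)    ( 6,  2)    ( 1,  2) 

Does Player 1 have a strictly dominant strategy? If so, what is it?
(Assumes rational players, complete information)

Yes, Player 1's strictly dominant strategy is B

Work:
A strategy strictly dominates another if it gives a strictly higher payoff against every opponent action. Compare each pair of P1's strategies column-by-column:
  A vs B: [2 vs 7, 6 vs 7, 5 vs 7] → A does not strictly dominate B (column X: 2 ≤ 7)
  A vs C: [2 vs 1, 6 vs 6, 5 vs 1] → A does not strictly dominate C (column Y: 6 ≤ 6)
  B vs A: [7 vs 2, 7 vs 6, 7 vs 5] → B strictly dominates A
  B vs C: [7 vs 1, 7 vs 6, 7 vs 1] → B strictly dominates C
  C vs A: [1 vs 2, 6 vs 6, 1 vs 5] → C does not strictly dominate A (column X: 1 ≤ 2)
  C vs B: [1 vs 7, 6 vs 7, 1 vs 7] → C does not strictly dominate B (column X: 1 ≤ 7)
B strictly dominates every other strategy → strictly dominant.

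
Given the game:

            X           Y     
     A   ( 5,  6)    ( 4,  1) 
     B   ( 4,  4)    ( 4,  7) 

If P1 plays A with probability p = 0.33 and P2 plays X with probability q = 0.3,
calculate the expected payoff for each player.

E[P1] = 4.099, E[P2] = 4.912

Work:
E[P1] = p·q·π₁(A,X) + p·(1-q)·π₁(A,Y) + (1-p)·q·π₁(B,X) + (1-p)·(1-q)·π₁(B,Y)
= 0.33·0.3·5 + 0.33·0.7·4 + 0.67·0.3·4 + 0.67·0.7·4
= 4.099

E[P2] = 4.912 (similar calculation)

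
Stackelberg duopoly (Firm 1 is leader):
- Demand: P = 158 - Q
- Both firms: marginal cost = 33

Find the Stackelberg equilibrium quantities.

q₁* (leader) = 62.5, q₂* (follower) = 31.25

Work:
Follower's reaction: q₂ = (a - c - q₁)/2
Leader substitutes: π₁ = q₁·(a - q₁ - (a-c-q₁)/2 - c)
FOC: q₁* = (158 - 33)/2 = 62.50
Then: q₂* = (158 - 33 - 62.5)/2 = 31.25
Leader has first-mover advantage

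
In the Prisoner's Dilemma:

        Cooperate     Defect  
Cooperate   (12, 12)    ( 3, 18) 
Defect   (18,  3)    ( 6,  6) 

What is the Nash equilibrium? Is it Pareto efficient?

(Defect, Defect) is NE; not Pareto efficient

Work:
Defect dominates Cooperate for both players:
If P2 cooperates: Defect (18) > Cooperate (12)
If P2 defects: Defect (6) > Cooperate (3)
NE: (Defect, Defect) with payoff (6, 6)
But (Cooperate, Cooperate) = (12, 12) Pareto dominates (6, 6)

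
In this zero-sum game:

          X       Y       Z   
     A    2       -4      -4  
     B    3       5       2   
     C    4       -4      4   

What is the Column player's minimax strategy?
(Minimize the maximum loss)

Column should play X or Z (all achieve the minimum), value = 4

Work:
Column player minimizes Row's maximum payoff:
Column X: max payoff to Row = 4
Column Y: max payoff to Row = 5
Column Z: max payoff to Row = 4
Minimum is 4, achieved by columns X, Z (tied).
Each of X or Z is a minimax strategy.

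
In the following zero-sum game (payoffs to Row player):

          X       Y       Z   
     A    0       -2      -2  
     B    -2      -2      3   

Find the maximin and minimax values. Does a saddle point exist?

Maximin = -2, Minimax = -2, Saddle: True

Work:
Row minimums: [-2, -2] → maximin = -2
Column maximums: [0, -2, 3] → minimax = -2
Saddle point exists! Game value = -2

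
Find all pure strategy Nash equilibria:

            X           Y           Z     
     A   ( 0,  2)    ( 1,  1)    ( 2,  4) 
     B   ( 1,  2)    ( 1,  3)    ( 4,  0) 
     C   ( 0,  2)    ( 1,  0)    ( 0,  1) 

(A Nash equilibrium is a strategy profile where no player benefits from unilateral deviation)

Nash equilibrium: (B, Y)

Work:
Best responses:
  P1 vs X: payoffs [0, 1, 0] → best response B (payoff 1)
  P1 vs Y: payoffs [1, 1, 1] → best response A/B/C (payoff 1)
  P1 vs Z: payoffs [2, 4, 0] → best response B (payoff 4)
  P2 vs A: payoffs [2, 1, 4] → best response Z (payoff 4)
  P2 vs B: payoffs [2, 3, 0] → best response Y (payoff 3)
  P2 vs C: payoffs [2, 0, 1] → best response X (payoff 2)
Mutual best responses: (B,Y) → Nash equilibria.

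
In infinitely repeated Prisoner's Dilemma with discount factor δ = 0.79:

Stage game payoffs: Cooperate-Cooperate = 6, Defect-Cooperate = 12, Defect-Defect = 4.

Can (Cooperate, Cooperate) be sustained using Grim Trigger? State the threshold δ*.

δ* = 0.75; since δ = 0.79 ≥ 0.75, cooperation can be sustained

Work:
For Grim Trigger:
Cooperate forever: 6/(1-δ)
Defect then punished: 12 + 4·δ/(1-δ)
Need: 6/(1-δ) ≥ 12 + 4·δ/(1-δ)
Solving: δ ≥ (T-R)/(T-P) = (12-6)/(12-4) = 0.75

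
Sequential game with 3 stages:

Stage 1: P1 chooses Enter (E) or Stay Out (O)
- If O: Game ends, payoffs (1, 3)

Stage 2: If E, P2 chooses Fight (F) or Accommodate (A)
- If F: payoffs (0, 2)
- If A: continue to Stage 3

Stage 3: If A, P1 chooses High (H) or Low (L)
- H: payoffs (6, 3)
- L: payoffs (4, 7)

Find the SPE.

SPE: (E, A, H); Outcome (6, 3)

Work:
Stage 3: P1 chooses H (6 vs 4)
Stage 2: P2: F->2, A->3 (anticipating H). Choose A
Stage 1: P1: O->1, E->6 (anticipating A, H). Choose E
SPE path: E -> A -> H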